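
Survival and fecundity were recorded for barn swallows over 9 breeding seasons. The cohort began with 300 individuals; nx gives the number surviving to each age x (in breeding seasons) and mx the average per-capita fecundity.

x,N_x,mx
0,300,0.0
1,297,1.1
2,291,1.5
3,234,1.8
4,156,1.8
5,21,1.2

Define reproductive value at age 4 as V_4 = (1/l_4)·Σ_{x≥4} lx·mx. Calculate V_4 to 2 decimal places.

1.96

lx = nx/n0 = nx/300: 1, 0.99, 0.97, 0.78, 0.52, 0.07
lx·mx for x ≥ 4: 0.936, 0.084 → sum = 1.02
V_4 = 1.02 / l_4 = 1.02 / 0.52 = 1.961538… → 1.96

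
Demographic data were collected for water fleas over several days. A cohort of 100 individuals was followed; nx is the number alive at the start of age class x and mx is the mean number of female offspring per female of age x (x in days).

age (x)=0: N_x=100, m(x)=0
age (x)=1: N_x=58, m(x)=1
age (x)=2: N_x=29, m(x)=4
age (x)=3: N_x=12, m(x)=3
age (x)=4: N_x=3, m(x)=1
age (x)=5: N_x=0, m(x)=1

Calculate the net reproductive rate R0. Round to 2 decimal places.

2.13

lx = nx/n0 = nx/100: 1, 0.58, 0.29, 0.12, 0.03, 0
lx·mx by age: 0, 0.58, 1.16, 0.36, 0.03, 0
R0 = Σ lx·mx = 2.13 → 2.13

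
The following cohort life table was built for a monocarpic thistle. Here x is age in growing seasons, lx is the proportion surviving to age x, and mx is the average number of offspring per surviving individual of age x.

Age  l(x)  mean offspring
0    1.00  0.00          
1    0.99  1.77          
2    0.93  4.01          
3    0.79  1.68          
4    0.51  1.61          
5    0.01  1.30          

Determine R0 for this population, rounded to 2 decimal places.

lx·mx by age: 0, 1.7523, 3.7293, 1.3272, 0.8211, 0.013
R0 = Σ lx·mx = 7.6429 → 7.64

7.64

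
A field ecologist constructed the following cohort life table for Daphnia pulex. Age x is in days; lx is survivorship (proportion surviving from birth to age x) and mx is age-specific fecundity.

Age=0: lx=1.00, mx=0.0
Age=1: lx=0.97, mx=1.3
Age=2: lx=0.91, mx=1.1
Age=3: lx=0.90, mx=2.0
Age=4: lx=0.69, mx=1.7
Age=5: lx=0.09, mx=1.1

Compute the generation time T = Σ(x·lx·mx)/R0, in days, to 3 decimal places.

lx·mx: 0, 1.261, 1.001, 1.8, 1.173, 0.099 → R0 = 5.334
x·lx·mx: 0, 1.261, 2.002, 5.4, 4.692, 0.495 → Σ = 13.85
T = 13.85 / 5.334 = 2.59655… → 2.597

2.597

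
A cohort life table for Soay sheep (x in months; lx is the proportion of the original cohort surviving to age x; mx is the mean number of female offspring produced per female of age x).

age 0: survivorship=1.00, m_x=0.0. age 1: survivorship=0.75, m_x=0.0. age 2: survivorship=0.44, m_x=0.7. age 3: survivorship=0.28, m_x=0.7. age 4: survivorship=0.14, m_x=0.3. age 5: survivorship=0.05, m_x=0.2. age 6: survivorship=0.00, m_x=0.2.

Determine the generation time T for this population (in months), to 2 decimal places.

2.56

lx·mx: 0, 0, 0.308, 0.196, 0.042, 0.01, 0 → R0 = 0.556
x·lx·mx: 0, 0, 0.616, 0.588, 0.168, 0.05, 0 → Σ = 1.422
T = 1.422 / 0.556 = 2.557554… → 2.56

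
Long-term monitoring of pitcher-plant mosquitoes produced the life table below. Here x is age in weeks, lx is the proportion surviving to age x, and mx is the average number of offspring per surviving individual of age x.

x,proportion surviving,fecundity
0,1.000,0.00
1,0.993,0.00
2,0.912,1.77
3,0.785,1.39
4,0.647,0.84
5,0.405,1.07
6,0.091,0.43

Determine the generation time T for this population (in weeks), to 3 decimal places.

2.977

lx·mx: 0, 0, 1.61424, 1.09115, 0.54348, 0.43335, 0.03913 → R0 = 3.72135
x·lx·mx: 0, 0, 3.22848, 3.27345, 2.17392, 2.16675, 0.23478 → Σ = 11.07738
T = 11.07738 / 3.72135 = 2.97671… → 2.977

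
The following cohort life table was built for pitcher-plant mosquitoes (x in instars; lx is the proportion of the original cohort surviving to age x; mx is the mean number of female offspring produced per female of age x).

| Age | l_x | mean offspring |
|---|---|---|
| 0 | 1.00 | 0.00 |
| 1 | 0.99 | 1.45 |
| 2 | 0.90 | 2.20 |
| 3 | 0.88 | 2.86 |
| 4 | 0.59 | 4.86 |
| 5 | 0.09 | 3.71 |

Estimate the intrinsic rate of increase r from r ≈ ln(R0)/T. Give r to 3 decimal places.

R0 = Σ lx·mx = 0 + 1.4355 + 1.98 + 2.5168 + 2.8674 + 0.3339 = 9.1336
Σ x·lx·mx = 26.085; T = 26.085/9.1336 = 2.85594…
r ≈ ln(R0)/T = ln(9.1336)/2.85594… = 0.77451… → 0.775

0.775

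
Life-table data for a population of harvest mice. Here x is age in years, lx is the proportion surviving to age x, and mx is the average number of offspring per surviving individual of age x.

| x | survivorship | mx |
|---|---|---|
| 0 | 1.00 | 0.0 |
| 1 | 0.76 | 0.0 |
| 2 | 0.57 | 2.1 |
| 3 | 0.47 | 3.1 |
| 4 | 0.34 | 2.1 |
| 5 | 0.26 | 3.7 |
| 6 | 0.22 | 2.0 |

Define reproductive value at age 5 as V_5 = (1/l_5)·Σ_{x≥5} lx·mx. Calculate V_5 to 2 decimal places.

lx·mx for x ≥ 5: 0.962, 0.44 → sum = 1.402
V_5 = 1.402 / l_5 = 1.402 / 0.26 = 5.392308… → 5.39

5.39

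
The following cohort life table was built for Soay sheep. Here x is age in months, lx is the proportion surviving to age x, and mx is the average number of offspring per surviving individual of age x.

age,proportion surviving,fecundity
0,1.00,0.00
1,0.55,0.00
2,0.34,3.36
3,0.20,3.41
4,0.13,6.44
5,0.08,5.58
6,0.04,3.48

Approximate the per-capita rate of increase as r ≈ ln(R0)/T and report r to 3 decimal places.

0.356

R0 = Σ lx·mx = 0 + 0 + 1.1424 + 0.682 + 0.8372 + 0.4464 + 0.1392 = 3.2472
Σ x·lx·mx = 10.7468; T = 10.7468/3.2472 = 3.30956…
r ≈ ln(R0)/T = ln(3.2472)/3.30956… = 0.35588… → 0.356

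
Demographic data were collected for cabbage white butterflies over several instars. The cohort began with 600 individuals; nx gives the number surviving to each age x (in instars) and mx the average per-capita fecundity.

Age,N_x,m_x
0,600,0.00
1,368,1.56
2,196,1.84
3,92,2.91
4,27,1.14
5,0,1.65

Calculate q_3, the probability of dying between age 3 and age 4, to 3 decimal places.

0.707

lx = nx/n0 = nx/600: 1, 0.61333…, 0.32667…, 0.15333…, 0.045, 0
q_3 = (l_3 − l_4) / l_3 = (0.153333… − 0.045) / 0.153333…
     = 0.108333… / 0.153333… = 0.706522… → 0.707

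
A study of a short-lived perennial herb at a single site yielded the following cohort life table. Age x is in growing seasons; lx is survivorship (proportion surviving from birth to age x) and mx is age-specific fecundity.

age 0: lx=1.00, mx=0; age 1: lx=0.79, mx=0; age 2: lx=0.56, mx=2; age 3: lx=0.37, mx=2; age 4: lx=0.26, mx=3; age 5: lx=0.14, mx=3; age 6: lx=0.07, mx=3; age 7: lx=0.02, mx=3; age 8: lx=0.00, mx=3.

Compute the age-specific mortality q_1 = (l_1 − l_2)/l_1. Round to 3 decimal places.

q_1 = (l_1 − l_2) / l_1 = (0.79 − 0.56) / 0.79
     = 0.23 / 0.79 = 0.291139… → 0.291

0.291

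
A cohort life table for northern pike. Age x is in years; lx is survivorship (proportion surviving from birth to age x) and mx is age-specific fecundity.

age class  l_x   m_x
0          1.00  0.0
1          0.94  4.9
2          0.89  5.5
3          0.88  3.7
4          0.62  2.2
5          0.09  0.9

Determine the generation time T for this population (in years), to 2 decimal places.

2.11

lx·mx: 0, 4.606, 4.895, 3.256, 1.364, 0.081 → R0 = 14.202
x·lx·mx: 0, 4.606, 9.79, 9.768, 5.456, 0.405 → Σ = 30.025
T = 30.025 / 14.202 = 2.114139… → 2.11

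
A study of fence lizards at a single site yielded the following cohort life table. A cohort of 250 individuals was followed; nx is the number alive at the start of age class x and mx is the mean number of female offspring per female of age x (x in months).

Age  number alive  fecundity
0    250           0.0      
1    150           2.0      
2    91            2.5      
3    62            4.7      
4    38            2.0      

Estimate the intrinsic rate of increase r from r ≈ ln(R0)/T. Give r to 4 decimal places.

0.5903

lx = nx/n0 = nx/250: 1, 0.6, 0.364, 0.248, 0.152
R0 = Σ lx·mx = 0 + 1.2 + 0.91 + 1.1656 + 0.304 = 3.5796
Σ x·lx·mx = 7.7328; T = 7.7328/3.5796 = 2.16024…
r ≈ ln(R0)/T = ln(3.5796)/2.16024… = 0.590328… → 0.5903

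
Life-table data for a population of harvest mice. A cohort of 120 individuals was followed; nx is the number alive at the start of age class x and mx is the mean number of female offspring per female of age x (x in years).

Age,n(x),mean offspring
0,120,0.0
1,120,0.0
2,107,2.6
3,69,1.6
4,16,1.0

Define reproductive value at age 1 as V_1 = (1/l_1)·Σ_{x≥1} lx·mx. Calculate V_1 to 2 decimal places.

3.37

lx = nx/n0 = nx/120: 1, 1, 0.89167…, 0.575, 0.13333…
lx·mx for x ≥ 1: 0, 2.318333…, 0.92, 0.133333… → sum = 3.371667…
V_1 = 3.371667… / l_1 = 3.371667… / 1 = 3.371667… → 3.37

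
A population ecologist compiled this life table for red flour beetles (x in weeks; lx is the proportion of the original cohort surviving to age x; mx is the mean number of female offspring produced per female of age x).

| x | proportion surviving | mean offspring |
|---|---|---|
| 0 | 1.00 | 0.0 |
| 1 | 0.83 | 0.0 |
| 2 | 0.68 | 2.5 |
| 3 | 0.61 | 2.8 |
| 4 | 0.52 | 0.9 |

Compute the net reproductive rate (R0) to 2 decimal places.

3.88

lx·mx by age: 0, 0, 1.7, 1.708, 0.468
R0 = Σ lx·mx = 3.876 → 3.88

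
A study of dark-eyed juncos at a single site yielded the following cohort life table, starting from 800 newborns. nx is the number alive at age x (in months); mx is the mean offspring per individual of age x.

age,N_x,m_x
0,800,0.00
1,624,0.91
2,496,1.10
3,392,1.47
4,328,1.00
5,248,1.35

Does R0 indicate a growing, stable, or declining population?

lx = nx/n0 = nx/800: 1, 0.78, 0.62, 0.49, 0.41, 0.31
R0 = Σ lx·mx = 0 + 0.7098 + 0.682 + 0.7203 + 0.41 + 0.4185 = 2.9406
R0 > 1, so the population is growing.

growing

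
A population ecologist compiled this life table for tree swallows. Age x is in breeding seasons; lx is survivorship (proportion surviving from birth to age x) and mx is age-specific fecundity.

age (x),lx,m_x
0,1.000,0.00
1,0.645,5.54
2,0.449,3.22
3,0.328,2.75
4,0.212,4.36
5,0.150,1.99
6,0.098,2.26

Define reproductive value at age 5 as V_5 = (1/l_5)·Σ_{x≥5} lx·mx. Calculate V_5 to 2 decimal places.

lx·mx for x ≥ 5: 0.2985, 0.22148 → sum = 0.51998
V_5 = 0.51998 / l_5 = 0.51998 / 0.15 = 3.466533… → 3.47

3.47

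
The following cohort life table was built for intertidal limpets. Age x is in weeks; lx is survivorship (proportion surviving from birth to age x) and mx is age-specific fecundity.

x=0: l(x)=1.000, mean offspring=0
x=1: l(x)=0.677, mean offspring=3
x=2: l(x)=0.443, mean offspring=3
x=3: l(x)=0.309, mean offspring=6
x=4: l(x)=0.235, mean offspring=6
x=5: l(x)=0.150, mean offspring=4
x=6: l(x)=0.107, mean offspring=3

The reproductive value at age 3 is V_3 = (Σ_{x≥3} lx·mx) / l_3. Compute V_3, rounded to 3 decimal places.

lx·mx for x ≥ 3: 1.854, 1.41, 0.6, 0.321 → sum = 4.185
V_3 = 4.185 / l_3 = 4.185 / 0.309 = 13.543689… → 13.544

13.544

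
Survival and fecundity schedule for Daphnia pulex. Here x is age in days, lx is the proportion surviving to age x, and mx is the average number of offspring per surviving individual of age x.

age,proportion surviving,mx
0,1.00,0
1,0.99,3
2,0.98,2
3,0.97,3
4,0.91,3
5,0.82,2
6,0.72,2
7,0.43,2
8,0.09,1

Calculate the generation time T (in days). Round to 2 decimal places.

lx·mx: 0, 2.97, 1.96, 2.91, 2.73, 1.64, 1.44, 0.86, 0.09 → R0 = 14.6
x·lx·mx: 0, 2.97, 3.92, 8.73, 10.92, 8.2, 8.64, 6.02, 0.72 → Σ = 50.12
T = 50.12 / 14.6 = 3.432877… → 3.43

3.43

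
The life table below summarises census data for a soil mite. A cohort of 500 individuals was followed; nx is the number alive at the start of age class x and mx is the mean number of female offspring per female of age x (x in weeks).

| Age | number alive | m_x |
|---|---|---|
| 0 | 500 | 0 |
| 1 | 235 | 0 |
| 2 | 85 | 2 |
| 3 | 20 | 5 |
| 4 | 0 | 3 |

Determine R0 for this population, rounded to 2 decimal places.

lx = nx/n0 = nx/500: 1, 0.47, 0.17, 0.04, 0
lx·mx by age: 0, 0, 0.34, 0.2, 0
R0 = Σ lx·mx = 0.54 → 0.54

0.54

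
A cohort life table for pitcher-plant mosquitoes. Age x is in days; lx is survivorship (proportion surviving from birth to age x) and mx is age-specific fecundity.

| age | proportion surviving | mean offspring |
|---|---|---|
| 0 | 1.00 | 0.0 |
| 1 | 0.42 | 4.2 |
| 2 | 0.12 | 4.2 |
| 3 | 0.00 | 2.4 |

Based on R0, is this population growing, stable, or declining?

R0 = Σ lx·mx = 0 + 1.764 + 0.504 + 0 = 2.268
R0 > 1, so the population is growing.

growing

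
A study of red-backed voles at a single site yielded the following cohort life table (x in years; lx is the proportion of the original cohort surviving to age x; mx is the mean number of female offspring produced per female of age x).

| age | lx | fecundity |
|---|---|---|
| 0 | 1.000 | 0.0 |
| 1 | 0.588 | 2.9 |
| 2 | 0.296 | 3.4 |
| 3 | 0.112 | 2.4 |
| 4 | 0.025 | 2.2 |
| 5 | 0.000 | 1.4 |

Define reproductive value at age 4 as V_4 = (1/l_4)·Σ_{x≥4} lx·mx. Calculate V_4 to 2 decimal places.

2.20

lx·mx for x ≥ 4: 0.055, 0 → sum = 0.055
V_4 = 0.055 / l_4 = 0.055 / 0.025 = 2.2 → 2.20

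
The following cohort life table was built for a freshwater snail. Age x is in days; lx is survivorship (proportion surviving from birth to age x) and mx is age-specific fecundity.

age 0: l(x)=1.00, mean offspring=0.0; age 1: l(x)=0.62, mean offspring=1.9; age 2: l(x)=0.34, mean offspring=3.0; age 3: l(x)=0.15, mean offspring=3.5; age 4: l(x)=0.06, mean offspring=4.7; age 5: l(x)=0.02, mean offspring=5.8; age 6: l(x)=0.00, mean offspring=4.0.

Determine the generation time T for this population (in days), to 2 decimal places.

2.08

lx·mx: 0, 1.178, 1.02, 0.525, 0.282, 0.116, 0 → R0 = 3.121
x·lx·mx: 0, 1.178, 2.04, 1.575, 1.128, 0.58, 0 → Σ = 6.501
T = 6.501 / 3.121 = 2.082986… → 2.08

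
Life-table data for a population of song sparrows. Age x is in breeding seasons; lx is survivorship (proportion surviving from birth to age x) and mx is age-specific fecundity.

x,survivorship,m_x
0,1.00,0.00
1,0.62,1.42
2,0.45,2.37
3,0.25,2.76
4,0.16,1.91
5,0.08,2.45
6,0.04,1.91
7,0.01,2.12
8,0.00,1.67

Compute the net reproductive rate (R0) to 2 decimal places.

3.24

lx·mx by age: 0, 0.8804, 1.0665, 0.69, 0.3056, 0.196, 0.0764, 0.0212, 0
R0 = Σ lx·mx = 3.2361 → 3.24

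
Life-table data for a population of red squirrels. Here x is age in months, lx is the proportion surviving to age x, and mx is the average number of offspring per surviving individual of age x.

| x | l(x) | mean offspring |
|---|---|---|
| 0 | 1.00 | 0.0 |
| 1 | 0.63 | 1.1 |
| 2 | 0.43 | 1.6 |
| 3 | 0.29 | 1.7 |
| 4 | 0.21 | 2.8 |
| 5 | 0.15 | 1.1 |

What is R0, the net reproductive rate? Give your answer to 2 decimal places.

lx·mx by age: 0, 0.693, 0.688, 0.493, 0.588, 0.165
R0 = Σ lx·mx = 2.627 → 2.63

2.63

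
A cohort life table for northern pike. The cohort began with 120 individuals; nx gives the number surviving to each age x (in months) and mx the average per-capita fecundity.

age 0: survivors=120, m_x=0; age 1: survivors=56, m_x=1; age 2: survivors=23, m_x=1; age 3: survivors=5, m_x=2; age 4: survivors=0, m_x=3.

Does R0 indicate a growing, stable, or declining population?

lx = nx/n0 = nx/120: 1, 0.46667…, 0.19167…, 0.04167…, 0
R0 = Σ lx·mx = 0 + 0.466667… + 0.191667… + 0.083333… + 0 = 0.741667…
R0 < 1, so the population is declining.

declining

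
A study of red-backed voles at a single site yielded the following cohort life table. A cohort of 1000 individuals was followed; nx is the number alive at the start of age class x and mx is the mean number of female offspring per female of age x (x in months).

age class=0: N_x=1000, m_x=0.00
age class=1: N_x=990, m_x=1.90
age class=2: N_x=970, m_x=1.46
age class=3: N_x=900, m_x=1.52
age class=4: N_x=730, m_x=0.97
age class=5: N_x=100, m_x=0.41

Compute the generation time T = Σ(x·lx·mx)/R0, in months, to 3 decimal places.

2.190

lx = nx/n0 = nx/1000: 1, 0.99, 0.97, 0.9, 0.73, 0.1
lx·mx: 0, 1.881, 1.4162, 1.368, 0.7081, 0.041 → R0 = 5.4143
x·lx·mx: 0, 1.881, 2.8324, 4.104, 2.8324, 0.205 → Σ = 11.8548
T = 11.8548 / 5.4143 = 2.189535… → 2.190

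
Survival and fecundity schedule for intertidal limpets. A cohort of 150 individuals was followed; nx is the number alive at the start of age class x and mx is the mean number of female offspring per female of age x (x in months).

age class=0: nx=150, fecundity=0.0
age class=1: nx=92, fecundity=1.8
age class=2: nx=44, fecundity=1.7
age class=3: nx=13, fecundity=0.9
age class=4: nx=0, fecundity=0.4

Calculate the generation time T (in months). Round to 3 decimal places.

1.390

lx = nx/n0 = nx/150: 1, 0.61333…, 0.29333…, 0.08667…, 0
lx·mx: 0, 1.104…, 0.498667…, 0.078…, 0 → R0 = 1.680667…
x·lx·mx: 0, 1.104…, 0.997333…, 0.234…, 0 → Σ = 2.335333…
T = 2.335333… / 1.680667… = 1.389528… → 1.390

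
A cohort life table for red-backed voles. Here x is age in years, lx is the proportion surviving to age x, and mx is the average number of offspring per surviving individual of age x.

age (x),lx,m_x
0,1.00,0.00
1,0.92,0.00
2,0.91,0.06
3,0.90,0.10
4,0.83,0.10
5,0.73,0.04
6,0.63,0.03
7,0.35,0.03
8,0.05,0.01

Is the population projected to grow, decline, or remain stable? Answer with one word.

declining

R0 = Σ lx·mx = 0 + 0 + 0.0546 + 0.09 + 0.083 + 0.0292 + 0.0189 + 0.0105 + 0.0005 = 0.2867
R0 < 1, so the population is declining.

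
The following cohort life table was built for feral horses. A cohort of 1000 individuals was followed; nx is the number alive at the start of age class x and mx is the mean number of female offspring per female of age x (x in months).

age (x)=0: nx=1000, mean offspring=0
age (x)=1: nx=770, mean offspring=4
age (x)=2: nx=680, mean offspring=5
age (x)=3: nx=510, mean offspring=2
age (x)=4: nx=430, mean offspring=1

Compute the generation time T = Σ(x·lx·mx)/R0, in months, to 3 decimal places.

lx = nx/n0 = nx/1000: 1, 0.77, 0.68, 0.51, 0.43
lx·mx: 0, 3.08, 3.4, 1.02, 0.43 → R0 = 7.93
x·lx·mx: 0, 3.08, 6.8, 3.06, 1.72 → Σ = 14.66
T = 14.66 / 7.93 = 1.848676… → 1.849

1.849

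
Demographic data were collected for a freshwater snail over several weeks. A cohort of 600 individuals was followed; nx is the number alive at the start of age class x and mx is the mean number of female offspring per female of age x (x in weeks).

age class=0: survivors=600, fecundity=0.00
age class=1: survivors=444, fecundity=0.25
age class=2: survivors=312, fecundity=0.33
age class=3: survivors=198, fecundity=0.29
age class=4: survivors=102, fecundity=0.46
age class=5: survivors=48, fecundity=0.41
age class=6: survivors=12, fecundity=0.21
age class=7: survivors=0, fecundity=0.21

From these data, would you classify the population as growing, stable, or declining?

declining

lx = nx/n0 = nx/600: 1, 0.74, 0.52, 0.33, 0.17, 0.08, 0.02, 0
R0 = Σ lx·mx = 0 + 0.185 + 0.1716 + 0.0957 + 0.0782 + 0.0328 + 0.0042 + 0 = 0.5675
R0 < 1, so the population is declining.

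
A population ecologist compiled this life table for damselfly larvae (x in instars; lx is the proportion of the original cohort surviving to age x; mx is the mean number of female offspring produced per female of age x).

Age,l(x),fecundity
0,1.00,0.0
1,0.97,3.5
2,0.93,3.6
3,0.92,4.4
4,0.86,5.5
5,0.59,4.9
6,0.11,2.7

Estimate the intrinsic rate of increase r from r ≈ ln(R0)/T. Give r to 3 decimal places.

R0 = Σ lx·mx = 0 + 3.395 + 3.348 + 4.048 + 4.73 + 2.891 + 0.297 = 18.709
Σ x·lx·mx = 57.392; T = 57.392/18.709 = 3.06761…
r ≈ ln(R0)/T = ln(18.709)/3.06761… = 0.95482… → 0.955

0.955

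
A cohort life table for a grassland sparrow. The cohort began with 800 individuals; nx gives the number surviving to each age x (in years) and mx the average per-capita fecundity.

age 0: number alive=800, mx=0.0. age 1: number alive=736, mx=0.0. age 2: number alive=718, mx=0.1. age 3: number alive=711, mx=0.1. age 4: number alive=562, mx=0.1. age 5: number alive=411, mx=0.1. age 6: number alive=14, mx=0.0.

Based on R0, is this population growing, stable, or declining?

declining

lx = nx/n0 = nx/800: 1, 0.92, 0.8975, 0.88875, 0.7025, 0.51375, 0.0175
R0 = Σ lx·mx = 0 + 0 + 0.08975 + 0.088875 + 0.07025 + 0.051375 + 0 = 0.30025
R0 < 1, so the population is declining.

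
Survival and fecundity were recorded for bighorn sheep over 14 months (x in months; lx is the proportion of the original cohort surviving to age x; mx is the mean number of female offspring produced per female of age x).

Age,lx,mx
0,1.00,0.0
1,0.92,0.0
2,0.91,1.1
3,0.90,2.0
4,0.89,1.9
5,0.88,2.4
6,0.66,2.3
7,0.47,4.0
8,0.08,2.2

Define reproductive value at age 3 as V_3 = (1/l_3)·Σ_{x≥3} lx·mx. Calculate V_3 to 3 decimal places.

10.197

lx·mx for x ≥ 3: 1.8, 1.691, 2.112, 1.518, 1.88, 0.176 → sum = 9.177
V_3 = 9.177 / l_3 = 9.177 / 0.9 = 10.196667… → 10.197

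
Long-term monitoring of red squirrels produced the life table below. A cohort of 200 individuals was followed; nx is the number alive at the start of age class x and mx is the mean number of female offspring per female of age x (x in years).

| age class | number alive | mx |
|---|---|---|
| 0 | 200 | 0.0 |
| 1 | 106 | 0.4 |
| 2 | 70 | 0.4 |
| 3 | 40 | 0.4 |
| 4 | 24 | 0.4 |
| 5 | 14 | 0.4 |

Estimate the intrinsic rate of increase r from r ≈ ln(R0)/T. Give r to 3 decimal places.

-0.323

lx = nx/n0 = nx/200: 1, 0.53, 0.35, 0.2, 0.12, 0.07
R0 = Σ lx·mx = 0 + 0.212 + 0.14 + 0.08 + 0.048 + 0.028 = 0.508
Σ x·lx·mx = 1.064; T = 1.064/0.508 = 2.09449…
r ≈ ln(R0)/T = ln(0.508)/2.09449… = -0.32336… → -0.323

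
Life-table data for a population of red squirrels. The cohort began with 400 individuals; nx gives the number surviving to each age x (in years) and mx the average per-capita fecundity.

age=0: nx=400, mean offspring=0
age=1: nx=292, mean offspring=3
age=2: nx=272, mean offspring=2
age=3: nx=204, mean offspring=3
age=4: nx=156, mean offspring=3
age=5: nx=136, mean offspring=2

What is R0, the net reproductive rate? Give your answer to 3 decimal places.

6.930

lx = nx/n0 = nx/400: 1, 0.73, 0.68, 0.51, 0.39, 0.34
lx·mx by age: 0, 2.19, 1.36, 1.53, 1.17, 0.68
R0 = Σ lx·mx = 6.93 → 6.930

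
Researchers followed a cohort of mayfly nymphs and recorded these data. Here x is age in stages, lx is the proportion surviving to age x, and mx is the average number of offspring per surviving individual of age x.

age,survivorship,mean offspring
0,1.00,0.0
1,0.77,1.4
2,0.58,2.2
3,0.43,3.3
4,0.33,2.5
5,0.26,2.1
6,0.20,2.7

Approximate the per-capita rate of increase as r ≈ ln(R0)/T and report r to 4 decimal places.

0.5757

R0 = Σ lx·mx = 0 + 1.078 + 1.276 + 1.419 + 0.825 + 0.546 + 0.54 = 5.684
Σ x·lx·mx = 17.157; T = 17.157/5.684 = 3.01847…
r ≈ ln(R0)/T = ln(5.684)/3.01847… = 0.575674… → 0.5757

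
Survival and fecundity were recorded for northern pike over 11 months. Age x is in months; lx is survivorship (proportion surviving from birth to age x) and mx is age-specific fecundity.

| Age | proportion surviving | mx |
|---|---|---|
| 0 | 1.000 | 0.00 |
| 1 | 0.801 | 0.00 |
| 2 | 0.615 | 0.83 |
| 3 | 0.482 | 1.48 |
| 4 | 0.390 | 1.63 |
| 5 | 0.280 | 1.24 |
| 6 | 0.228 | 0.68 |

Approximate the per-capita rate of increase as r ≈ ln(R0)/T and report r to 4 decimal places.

R0 = Σ lx·mx = 0 + 0 + 0.51045 + 0.71336 + 0.6357 + 0.3472 + 0.15504 = 2.36175
Σ x·lx·mx = 8.37002; T = 8.37002/2.36175 = 3.54399…
r ≈ ln(R0)/T = ln(2.36175)/3.54399… = 0.242496… → 0.2425

0.2425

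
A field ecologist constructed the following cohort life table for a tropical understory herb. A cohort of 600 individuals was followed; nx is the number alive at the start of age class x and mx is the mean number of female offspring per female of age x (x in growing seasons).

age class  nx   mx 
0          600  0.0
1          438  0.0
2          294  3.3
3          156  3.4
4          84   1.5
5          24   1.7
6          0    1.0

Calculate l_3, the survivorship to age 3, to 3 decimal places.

0.260

l_3 = n_3/n_0 = 156/600 = 0.26 → 0.260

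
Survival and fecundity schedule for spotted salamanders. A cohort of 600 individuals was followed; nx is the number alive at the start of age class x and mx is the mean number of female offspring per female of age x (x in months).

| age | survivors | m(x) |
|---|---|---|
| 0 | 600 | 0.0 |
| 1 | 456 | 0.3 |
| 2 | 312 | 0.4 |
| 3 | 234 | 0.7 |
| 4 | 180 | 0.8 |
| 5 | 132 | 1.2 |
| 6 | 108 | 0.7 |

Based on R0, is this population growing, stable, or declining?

lx = nx/n0 = nx/600: 1, 0.76, 0.52, 0.39, 0.3, 0.22, 0.18
R0 = Σ lx·mx = 0 + 0.228 + 0.208 + 0.273 + 0.24 + 0.264 + 0.126 = 1.339
R0 > 1, so the population is growing.

growing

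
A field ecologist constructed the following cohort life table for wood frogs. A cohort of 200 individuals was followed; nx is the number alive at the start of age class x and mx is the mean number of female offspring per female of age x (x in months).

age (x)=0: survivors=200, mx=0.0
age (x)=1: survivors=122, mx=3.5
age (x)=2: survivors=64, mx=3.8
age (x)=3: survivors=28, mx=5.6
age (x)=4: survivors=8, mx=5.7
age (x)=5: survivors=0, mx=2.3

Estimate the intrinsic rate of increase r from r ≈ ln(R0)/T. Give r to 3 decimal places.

lx = nx/n0 = nx/200: 1, 0.61, 0.32, 0.14, 0.04, 0
R0 = Σ lx·mx = 0 + 2.135 + 1.216 + 0.784 + 0.228 + 0 = 4.363
Σ x·lx·mx = 7.831; T = 7.831/4.363 = 1.79487…
r ≈ ln(R0)/T = ln(4.363)/1.79487… = 0.82076… → 0.821

0.821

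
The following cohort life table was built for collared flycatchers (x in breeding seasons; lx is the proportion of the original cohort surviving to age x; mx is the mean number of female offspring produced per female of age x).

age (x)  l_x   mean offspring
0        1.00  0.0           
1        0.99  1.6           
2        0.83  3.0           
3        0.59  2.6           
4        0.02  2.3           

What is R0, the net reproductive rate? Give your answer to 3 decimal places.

5.654

lx·mx by age: 0, 1.584, 2.49, 1.534, 0.046
R0 = Σ lx·mx = 5.654 → 5.654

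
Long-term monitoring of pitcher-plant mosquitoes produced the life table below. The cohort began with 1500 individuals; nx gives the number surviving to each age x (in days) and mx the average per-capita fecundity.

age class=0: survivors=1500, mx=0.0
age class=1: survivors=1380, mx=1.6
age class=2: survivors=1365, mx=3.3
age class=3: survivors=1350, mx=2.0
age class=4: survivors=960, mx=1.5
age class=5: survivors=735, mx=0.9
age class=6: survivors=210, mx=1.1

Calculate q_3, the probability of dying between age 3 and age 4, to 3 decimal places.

lx = nx/n0 = nx/1500: 1, 0.92, 0.91, 0.9, 0.64, 0.49, 0.14
q_3 = (l_3 − l_4) / l_3 = (0.9 − 0.64) / 0.9
     = 0.26 / 0.9 = 0.288889… → 0.289

0.289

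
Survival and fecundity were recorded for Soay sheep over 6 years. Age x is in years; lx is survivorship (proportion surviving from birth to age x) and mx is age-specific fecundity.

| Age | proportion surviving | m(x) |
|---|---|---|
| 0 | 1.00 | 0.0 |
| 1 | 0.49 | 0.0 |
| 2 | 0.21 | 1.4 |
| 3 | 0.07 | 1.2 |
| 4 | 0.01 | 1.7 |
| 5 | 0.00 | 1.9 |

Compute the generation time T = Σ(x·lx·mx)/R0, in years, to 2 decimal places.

lx·mx: 0, 0, 0.294, 0.084, 0.017, 0 → R0 = 0.395
x·lx·mx: 0, 0, 0.588, 0.252, 0.068, 0 → Σ = 0.908
T = 0.908 / 0.395 = 2.298734… → 2.30

2.30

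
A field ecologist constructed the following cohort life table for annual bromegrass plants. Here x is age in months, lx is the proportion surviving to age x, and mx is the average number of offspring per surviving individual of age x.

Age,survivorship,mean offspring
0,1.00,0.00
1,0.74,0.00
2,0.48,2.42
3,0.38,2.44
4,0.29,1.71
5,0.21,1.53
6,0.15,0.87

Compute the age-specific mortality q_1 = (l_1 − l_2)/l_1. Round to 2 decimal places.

q_1 = (l_1 − l_2) / l_1 = (0.74 − 0.48) / 0.74
     = 0.26 / 0.74 = 0.351351… → 0.35

0.35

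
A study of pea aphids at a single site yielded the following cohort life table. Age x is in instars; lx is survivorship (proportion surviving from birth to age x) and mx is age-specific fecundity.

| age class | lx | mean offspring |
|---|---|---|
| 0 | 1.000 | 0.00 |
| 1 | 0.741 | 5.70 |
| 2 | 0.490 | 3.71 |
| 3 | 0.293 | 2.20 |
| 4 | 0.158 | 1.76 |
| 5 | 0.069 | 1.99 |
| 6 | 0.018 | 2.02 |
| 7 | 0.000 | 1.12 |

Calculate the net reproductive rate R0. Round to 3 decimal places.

7.138

lx·mx by age: 0, 4.2237, 1.8179, 0.6446, 0.27808, 0.13731, 0.03636, 0
R0 = Σ lx·mx = 7.13795 → 7.138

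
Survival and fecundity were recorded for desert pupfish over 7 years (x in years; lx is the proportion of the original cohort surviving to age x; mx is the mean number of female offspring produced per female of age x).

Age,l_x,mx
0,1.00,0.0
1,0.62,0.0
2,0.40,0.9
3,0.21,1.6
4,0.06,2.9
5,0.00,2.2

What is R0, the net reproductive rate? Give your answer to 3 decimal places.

lx·mx by age: 0, 0, 0.36, 0.336, 0.174, 0
R0 = Σ lx·mx = 0.87 → 0.870

0.870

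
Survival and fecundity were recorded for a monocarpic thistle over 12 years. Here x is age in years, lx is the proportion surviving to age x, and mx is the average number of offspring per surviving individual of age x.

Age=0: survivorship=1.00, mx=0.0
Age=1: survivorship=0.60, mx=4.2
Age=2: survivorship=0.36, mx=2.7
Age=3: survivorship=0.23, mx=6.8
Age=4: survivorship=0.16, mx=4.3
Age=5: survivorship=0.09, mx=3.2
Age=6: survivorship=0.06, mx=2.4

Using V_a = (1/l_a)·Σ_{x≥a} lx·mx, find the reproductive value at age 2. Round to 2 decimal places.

10.16

lx·mx for x ≥ 2: 0.972, 1.564, 0.688, 0.288, 0.144 → sum = 3.656
V_2 = 3.656 / l_2 = 3.656 / 0.36 = 10.155556… → 10.16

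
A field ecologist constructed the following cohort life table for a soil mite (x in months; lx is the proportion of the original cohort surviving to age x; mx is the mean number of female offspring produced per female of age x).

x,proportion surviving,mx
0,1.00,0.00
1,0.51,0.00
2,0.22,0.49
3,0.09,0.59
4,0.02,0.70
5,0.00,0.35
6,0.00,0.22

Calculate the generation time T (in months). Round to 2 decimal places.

2.46

lx·mx: 0, 0, 0.1078, 0.0531, 0.014, 0, 0 → R0 = 0.1749
x·lx·mx: 0, 0, 0.2156, 0.1593, 0.056, 0, 0 → Σ = 0.4309
T = 0.4309 / 0.1749 = 2.463694… → 2.46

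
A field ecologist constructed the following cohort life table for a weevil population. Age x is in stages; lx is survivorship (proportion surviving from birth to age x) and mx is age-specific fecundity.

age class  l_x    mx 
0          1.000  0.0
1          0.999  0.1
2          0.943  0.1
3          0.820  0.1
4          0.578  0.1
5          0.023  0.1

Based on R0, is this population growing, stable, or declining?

declining

R0 = Σ lx·mx = 0 + 0.0999 + 0.0943 + 0.082 + 0.0578 + 0.0023 = 0.3363
R0 < 1, so the population is declining.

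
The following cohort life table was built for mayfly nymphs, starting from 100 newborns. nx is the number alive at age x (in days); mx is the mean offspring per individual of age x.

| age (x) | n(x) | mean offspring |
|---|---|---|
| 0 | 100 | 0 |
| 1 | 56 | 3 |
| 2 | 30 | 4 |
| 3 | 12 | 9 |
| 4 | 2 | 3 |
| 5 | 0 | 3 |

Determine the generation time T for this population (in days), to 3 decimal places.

lx = nx/n0 = nx/100: 1, 0.56, 0.3, 0.12, 0.02, 0
lx·mx: 0, 1.68, 1.2, 1.08, 0.06, 0 → R0 = 4.02
x·lx·mx: 0, 1.68, 2.4, 3.24, 0.24, 0 → Σ = 7.56
T = 7.56 / 4.02 = 1.880597… → 1.881

1.881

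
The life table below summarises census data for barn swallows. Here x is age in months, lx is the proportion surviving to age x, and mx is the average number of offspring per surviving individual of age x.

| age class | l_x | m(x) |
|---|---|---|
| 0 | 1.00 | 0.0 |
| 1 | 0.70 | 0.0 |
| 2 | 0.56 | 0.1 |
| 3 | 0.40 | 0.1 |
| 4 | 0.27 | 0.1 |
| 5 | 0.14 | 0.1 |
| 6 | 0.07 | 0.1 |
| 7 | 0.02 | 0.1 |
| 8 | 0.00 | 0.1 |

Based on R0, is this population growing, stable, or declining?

declining

R0 = Σ lx·mx = 0 + 0 + 0.056 + 0.04 + 0.027 + 0.014 + 0.007 + 0.002 + 0 = 0.146
R0 < 1, so the population is declining.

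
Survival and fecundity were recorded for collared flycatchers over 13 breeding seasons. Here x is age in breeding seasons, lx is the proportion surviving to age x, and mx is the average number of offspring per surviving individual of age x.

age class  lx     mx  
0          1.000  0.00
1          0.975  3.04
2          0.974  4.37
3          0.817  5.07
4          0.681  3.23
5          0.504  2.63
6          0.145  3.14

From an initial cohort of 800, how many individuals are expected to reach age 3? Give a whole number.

654

Expected survivors = N0 · l_3 = 800 × 0.817 = 653.6 → 654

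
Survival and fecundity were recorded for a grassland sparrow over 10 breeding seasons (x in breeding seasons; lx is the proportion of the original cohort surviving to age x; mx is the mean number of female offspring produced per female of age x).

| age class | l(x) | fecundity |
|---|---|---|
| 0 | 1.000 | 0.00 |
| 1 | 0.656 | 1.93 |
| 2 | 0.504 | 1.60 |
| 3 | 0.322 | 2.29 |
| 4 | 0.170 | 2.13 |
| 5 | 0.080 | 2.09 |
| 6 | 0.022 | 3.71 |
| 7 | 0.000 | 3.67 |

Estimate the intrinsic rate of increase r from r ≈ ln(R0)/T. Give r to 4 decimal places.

0.5349

R0 = Σ lx·mx = 0 + 1.26608 + 0.8064 + 0.73738 + 0.3621 + 0.1672 + 0.08162 + 0 = 3.42078
Σ x·lx·mx = 7.86514; T = 7.86514/3.42078 = 2.29922…
r ≈ ln(R0)/T = ln(3.42078)/2.29922… = 0.534906… → 0.5349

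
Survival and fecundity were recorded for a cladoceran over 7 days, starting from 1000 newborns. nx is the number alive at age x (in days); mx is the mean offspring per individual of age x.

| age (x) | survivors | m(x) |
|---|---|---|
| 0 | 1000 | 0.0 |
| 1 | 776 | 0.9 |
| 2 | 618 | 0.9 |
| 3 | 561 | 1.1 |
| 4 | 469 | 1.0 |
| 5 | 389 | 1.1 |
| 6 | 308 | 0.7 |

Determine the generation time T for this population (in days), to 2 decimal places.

3.01

lx = nx/n0 = nx/1000: 1, 0.776, 0.618, 0.561, 0.469, 0.389, 0.308
lx·mx: 0, 0.6984, 0.5562, 0.6171, 0.469, 0.4279, 0.2156 → R0 = 2.9842
x·lx·mx: 0, 0.6984, 1.1124, 1.8513, 1.876, 2.1395, 1.2936 → Σ = 8.9712
T = 8.9712 / 2.9842 = 3.006233… → 3.01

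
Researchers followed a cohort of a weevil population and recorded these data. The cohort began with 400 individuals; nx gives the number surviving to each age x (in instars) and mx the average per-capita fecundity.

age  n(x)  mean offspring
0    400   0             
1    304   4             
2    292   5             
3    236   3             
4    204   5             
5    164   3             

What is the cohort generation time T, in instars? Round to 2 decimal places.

lx = nx/n0 = nx/400: 1, 0.76, 0.73, 0.59, 0.51, 0.41
lx·mx: 0, 3.04, 3.65, 1.77, 2.55, 1.23 → R0 = 12.24
x·lx·mx: 0, 3.04, 7.3, 5.31, 10.2, 6.15 → Σ = 32
T = 32 / 12.24 = 2.614379… → 2.61

2.61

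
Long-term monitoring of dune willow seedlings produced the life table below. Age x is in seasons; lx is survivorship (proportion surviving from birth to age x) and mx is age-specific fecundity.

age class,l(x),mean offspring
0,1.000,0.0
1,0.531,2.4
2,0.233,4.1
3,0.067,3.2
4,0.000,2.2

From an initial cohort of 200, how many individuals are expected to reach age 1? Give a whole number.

Expected survivors = N0 · l_1 = 200 × 0.531 = 106.2 → 106

106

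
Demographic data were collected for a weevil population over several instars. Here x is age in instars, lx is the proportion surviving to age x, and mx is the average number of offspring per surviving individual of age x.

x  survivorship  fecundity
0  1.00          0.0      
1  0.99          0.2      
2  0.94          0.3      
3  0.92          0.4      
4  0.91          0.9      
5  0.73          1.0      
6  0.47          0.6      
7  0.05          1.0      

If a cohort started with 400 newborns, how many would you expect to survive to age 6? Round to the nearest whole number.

Expected survivors = N0 · l_6 = 400 × 0.47 = 188 → 188

188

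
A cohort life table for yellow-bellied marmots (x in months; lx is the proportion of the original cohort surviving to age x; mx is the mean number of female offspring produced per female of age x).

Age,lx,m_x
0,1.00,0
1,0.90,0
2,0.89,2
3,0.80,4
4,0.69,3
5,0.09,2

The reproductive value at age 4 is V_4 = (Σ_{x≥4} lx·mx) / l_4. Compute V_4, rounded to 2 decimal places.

3.26

lx·mx for x ≥ 4: 2.07, 0.18 → sum = 2.25
V_4 = 2.25 / l_4 = 2.25 / 0.69 = 3.26087… → 3.26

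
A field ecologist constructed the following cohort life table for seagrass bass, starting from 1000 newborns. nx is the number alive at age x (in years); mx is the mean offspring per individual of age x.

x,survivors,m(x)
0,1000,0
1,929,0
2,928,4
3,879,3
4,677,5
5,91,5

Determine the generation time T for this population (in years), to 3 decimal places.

lx = nx/n0 = nx/1000: 1, 0.929, 0.928, 0.879, 0.677, 0.091
lx·mx: 0, 0, 3.712, 2.637, 3.385, 0.455 → R0 = 10.189
x·lx·mx: 0, 0, 7.424, 7.911, 13.54, 2.275 → Σ = 31.15
T = 31.15 / 10.189 = 3.057219… → 3.057

3.057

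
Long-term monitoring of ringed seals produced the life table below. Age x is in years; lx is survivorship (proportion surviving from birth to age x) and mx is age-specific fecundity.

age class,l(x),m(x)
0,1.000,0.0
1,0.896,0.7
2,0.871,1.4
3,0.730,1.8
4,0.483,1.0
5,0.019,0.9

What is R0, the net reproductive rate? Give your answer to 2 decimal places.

lx·mx by age: 0, 0.6272, 1.2194, 1.314, 0.483, 0.0171
R0 = Σ lx·mx = 3.6607 → 3.66

3.66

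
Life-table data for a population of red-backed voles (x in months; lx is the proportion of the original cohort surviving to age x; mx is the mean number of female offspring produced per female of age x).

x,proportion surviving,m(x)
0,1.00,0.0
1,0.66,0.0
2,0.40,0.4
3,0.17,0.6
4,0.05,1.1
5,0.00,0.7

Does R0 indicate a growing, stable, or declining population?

R0 = Σ lx·mx = 0 + 0 + 0.16 + 0.102 + 0.055 + 0 = 0.317
R0 < 1, so the population is declining.

declining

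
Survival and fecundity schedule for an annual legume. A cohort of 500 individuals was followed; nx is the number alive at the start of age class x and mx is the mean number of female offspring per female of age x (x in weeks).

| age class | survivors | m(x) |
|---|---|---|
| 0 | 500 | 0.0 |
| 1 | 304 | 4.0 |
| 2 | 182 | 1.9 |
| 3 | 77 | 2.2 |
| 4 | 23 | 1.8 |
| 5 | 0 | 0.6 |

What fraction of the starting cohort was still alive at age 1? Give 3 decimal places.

l_1 = n_1/n_0 = 304/500 = 0.608 → 0.608

0.608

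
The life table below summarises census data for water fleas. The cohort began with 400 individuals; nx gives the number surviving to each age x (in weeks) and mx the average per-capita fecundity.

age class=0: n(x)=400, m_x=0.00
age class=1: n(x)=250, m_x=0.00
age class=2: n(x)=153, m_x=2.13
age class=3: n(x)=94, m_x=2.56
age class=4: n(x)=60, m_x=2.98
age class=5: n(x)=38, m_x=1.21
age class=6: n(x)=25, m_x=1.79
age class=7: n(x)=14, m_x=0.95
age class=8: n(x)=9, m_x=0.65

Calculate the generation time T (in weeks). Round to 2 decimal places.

3.19

lx = nx/n0 = nx/400: 1, 0.625, 0.3825, 0.235, 0.15, 0.095, 0.0625, 0.035, 0.0225
lx·mx: 0, 0, 0.814725, 0.6016, 0.447, 0.11495, 0.111875, 0.03325, 0.014625 → R0 = 2.138025
x·lx·mx: 0, 0, 1.62945, 1.8048, 1.788, 0.57475, 0.67125, 0.23275, 0.117 → Σ = 6.818
T = 6.818 / 2.138025 = 3.188924… → 3.19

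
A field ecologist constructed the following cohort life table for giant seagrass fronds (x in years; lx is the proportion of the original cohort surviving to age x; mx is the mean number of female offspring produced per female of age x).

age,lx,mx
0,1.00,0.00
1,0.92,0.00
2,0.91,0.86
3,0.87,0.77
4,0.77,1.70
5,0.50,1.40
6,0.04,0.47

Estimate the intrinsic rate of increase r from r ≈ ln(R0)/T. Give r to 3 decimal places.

R0 = Σ lx·mx = 0 + 0 + 0.7826 + 0.6699 + 1.309 + 0.7 + 0.0188 = 3.4803
Σ x·lx·mx = 12.4237; T = 12.4237/3.4803 = 3.56972…
r ≈ ln(R0)/T = ln(3.4803)/3.56972… = 0.34936… → 0.349

0.349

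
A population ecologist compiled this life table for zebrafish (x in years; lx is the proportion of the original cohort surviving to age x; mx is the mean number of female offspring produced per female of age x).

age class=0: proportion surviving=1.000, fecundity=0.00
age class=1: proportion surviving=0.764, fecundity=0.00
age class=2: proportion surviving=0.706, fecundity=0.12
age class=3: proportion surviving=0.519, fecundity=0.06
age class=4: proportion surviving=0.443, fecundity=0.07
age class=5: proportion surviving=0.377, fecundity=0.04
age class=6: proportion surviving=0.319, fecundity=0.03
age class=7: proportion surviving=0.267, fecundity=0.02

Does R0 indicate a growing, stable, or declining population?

R0 = Σ lx·mx = 0 + 0 + 0.08472 + 0.03114 + 0.03101 + 0.01508 + 0.00957 + 0.00534 = 0.17686
R0 < 1, so the population is declining.

declining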